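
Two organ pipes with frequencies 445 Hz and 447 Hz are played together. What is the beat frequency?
2 Hz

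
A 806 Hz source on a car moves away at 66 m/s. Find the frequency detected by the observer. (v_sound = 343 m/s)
f_obs = f·v/(v + v_s) = 675.9 Hz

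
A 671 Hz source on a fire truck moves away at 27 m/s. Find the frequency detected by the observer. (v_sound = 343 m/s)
f_obs = f·v/(v + v_s) = 622 Hz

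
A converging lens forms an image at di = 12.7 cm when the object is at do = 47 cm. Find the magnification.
M = −di/do = -0.2702 (inverted image)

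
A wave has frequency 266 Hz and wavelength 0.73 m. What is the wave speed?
v = fλ = 194.2 m/s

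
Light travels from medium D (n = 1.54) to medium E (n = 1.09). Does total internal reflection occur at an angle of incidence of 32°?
θc = arcsin(n₂/n₁) = 45.06°; 32° < θc, so no — the ray refracts.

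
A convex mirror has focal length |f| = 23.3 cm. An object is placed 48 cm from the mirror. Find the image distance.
f = −23.3 cm (convex); 1/di = 1/f − 1/do → di = -15.69 cm (virtual image, behind mirror)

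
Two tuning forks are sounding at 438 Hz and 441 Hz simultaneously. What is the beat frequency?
3 Hz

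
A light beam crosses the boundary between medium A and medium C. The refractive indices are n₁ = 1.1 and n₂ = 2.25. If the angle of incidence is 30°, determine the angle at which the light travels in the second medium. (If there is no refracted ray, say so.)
sin θ₂ = (n₁/n₂)·sin θ₁ = 0.2444 → θ₂ = 14.15°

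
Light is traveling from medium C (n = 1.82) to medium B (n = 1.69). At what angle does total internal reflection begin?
θc = arcsin(n₂/n₁) = 68.21°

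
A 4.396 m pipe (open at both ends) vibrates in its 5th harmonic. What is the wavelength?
λₙ = 2L/n = 1.758 m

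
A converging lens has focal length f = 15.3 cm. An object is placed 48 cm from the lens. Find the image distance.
1/di = 1/f − 1/do → di = 22.46 cm (real image)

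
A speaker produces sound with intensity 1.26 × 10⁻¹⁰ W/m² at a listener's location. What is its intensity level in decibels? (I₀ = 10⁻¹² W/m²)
β = 10·log₁₀(I/I₀) = 21 dB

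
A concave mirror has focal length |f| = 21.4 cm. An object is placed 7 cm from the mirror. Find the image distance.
f = +21.4 cm (concave); 1/di = 1/f − 1/do → di = -10.4 cm (virtual image, behind mirror)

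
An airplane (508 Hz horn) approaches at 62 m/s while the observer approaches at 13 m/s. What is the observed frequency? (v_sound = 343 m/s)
f_obs = f·(v + v_o)/(v − v_s) = 643.6 Hz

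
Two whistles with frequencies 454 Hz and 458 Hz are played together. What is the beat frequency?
4 Hz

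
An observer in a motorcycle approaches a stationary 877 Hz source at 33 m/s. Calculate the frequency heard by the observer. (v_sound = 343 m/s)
f_obs = f·(v + v_o)/v = 961.4 Hz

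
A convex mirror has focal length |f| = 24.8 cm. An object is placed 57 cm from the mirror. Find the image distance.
f = −24.8 cm (convex); 1/di = 1/f − 1/do → di = -17.28 cm (virtual image, behind mirror)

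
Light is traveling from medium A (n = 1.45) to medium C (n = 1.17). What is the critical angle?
θc = arcsin(n₂/n₁) = 53.79°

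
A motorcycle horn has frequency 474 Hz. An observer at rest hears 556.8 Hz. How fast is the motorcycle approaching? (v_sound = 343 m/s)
v_s = v·(1 − f/f_obs) = 51.01 m/s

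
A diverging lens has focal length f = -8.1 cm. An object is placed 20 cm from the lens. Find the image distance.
1/di = 1/f − 1/do → di = -5.765 cm (virtual image)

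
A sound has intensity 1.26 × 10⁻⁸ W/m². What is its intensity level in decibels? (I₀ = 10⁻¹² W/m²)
β = 10·log₁₀(I/I₀) = 41 dB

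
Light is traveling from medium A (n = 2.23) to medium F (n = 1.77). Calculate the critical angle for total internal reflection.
θc = arcsin(n₂/n₁) = 52.53°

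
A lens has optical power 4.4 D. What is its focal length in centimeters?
f = 1/P = 22.73 cm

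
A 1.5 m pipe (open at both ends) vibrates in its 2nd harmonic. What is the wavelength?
λₙ = 2L/n = 1.5 m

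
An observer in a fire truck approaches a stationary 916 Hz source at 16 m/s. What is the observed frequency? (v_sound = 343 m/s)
f_obs = f·(v + v_o)/v = 958.7 Hz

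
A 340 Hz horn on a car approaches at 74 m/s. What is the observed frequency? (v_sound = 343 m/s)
f_obs = f·v/(v − v_s) = 433.5 Hz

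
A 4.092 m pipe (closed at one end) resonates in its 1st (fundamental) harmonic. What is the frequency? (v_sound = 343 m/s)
fₙ = nv/(4L) = 20.96 Hz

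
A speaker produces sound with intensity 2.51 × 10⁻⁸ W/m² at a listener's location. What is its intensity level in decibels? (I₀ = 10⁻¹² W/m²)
β = 10·log₁₀(I/I₀) = 44 dB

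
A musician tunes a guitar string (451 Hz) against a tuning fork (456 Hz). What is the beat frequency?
5 Hz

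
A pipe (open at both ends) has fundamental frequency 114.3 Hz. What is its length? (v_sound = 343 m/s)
L = v/(2f₁) = 1.5 m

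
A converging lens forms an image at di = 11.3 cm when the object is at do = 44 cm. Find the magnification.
M = −di/do = -0.2568 (inverted image)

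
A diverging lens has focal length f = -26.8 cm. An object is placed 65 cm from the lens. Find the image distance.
1/di = 1/f − 1/do → di = -18.98 cm (virtual image)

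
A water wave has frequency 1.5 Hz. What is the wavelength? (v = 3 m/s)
λ = v/f = 2 m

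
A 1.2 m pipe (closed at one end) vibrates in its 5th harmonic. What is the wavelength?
λₙ = 4L/n = 0.96 m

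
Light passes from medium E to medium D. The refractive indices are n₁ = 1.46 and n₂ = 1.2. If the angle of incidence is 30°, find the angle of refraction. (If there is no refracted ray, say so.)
sin θ₂ = (n₁/n₂)·sin θ₁ = 0.6083 → θ₂ = 37.47°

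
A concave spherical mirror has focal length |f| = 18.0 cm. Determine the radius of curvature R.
R = 2|f| = 36 cm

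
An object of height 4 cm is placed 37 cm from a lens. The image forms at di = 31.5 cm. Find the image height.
hi = (-di/do) × ho = -3.405 cm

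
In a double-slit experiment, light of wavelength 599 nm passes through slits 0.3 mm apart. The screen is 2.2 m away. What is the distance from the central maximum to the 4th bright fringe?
y = mλL/d = 17.57 mm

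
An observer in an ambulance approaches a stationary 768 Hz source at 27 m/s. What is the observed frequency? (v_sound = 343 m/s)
f_obs = f·(v + v_o)/v = 828.5 Hz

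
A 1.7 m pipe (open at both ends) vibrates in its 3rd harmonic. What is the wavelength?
λₙ = 2L/n = 1.133 m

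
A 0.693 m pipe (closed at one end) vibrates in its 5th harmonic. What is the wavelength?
λₙ = 4L/n = 0.5544 m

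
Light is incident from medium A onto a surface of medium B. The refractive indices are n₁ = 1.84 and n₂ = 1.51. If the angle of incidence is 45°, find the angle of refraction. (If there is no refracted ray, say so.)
sin θ₂ = (n₁/n₂)·sin θ₁ = 0.8616 → θ₂ = 59.5°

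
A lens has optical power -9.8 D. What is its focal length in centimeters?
f = 1/P = -10.2 cm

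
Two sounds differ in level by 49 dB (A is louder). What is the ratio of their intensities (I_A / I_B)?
I_A/I_B = 10^(Δβ/10) = 79430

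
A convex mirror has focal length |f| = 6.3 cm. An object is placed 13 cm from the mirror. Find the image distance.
f = −6.3 cm (convex); 1/di = 1/f − 1/do → di = -4.244 cm (virtual image, behind mirror)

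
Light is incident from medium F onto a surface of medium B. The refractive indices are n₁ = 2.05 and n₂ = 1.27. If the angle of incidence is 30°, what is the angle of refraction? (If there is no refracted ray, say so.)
sin θ₂ = (n₁/n₂)·sin θ₁ = 0.8071 → θ₂ = 53.81°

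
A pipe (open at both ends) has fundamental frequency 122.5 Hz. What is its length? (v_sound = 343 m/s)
L = v/(2f₁) = 1.4 m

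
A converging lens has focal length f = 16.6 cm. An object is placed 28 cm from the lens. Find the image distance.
1/di = 1/f − 1/do → di = 40.77 cm (real image)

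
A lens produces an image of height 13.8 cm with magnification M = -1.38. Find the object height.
ho = |hi|/|M| = 10 cm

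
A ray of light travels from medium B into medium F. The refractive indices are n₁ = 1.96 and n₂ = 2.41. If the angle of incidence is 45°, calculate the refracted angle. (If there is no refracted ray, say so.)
sin θ₂ = (n₁/n₂)·sin θ₁ = 0.5751 → θ₂ = 35.1°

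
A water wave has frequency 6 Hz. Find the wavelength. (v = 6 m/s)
λ = v/f = 1 m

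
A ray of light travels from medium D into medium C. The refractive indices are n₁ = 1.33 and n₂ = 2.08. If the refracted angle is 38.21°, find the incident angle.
sin θ₁ = (n₂/n₁)·sin θ₂ → θ₁ = 75.32°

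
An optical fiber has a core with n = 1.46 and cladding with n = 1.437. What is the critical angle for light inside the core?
θc = arcsin(n_cladding/n_core) = 79.82°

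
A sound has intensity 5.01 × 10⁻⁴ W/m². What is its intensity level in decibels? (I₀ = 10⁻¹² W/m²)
β = 10·log₁₀(I/I₀) = 87 dB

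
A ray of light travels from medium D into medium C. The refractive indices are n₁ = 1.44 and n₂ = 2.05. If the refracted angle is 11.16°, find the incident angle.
sin θ₁ = (n₂/n₁)·sin θ₂ → θ₁ = 15.99°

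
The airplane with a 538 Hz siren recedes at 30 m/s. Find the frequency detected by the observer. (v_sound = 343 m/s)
f_obs = f·v/(v + v_s) = 494.7 Hz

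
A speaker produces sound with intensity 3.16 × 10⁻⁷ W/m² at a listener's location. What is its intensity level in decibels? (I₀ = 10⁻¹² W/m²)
β = 10·log₁₀(I/I₀) = 55 dB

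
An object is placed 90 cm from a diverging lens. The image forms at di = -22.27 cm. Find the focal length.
1/f = 1/do + 1/di → f = -29.59 cm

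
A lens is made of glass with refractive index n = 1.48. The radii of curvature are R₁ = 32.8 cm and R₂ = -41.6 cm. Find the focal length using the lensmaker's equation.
1/f = (n − 1)(1/R₁ − 1/R₂) → f = 38.21 cm (converging lens)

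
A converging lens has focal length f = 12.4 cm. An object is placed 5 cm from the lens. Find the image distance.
1/di = 1/f − 1/do → di = -8.378 cm (virtual image)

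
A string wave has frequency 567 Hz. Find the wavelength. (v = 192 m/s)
λ = v/f = 0.3386 m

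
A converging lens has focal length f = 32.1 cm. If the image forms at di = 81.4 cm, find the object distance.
1/do = 1/f − 1/di → do = 53 cm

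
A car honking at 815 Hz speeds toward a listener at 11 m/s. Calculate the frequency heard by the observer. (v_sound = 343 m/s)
f_obs = f·v/(v − v_s) = 842 Hz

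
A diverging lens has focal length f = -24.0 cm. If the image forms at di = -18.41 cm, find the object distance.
1/do = 1/f − 1/di → do = 79.04 cm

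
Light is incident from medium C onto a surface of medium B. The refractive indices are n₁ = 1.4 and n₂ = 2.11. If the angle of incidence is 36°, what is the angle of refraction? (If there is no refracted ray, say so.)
sin θ₂ = (n₁/n₂)·sin θ₁ = 0.39 → θ₂ = 22.95°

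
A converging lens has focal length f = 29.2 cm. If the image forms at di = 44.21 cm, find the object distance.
1/do = 1/f − 1/di → do = 86 cm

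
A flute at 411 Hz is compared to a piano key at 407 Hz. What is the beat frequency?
4 Hz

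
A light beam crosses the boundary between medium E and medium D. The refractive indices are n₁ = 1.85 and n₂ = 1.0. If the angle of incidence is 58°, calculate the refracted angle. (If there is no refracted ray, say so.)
sin θ₂ = (n₁/n₂)·sin θ₁ = 1.569 > 1, so there is no refracted ray — the light undergoes total internal reflection.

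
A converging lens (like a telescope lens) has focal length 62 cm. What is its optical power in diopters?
P = 1/f = 1.613 D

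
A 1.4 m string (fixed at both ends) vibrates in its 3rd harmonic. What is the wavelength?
λₙ = 2L/n = 0.9333 m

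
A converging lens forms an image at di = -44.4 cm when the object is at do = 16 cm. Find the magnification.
M = −di/do = 2.775 (upright image)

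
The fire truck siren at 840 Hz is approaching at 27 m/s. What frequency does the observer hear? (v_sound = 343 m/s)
f_obs = f·v/(v − v_s) = 911.8 Hz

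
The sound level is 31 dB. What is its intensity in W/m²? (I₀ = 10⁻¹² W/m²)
I = I₀·10^(β/10) = 1.26 × 10⁻⁹ W/m²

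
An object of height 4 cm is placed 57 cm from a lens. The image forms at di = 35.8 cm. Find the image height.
hi = (-di/do) × ho = -2.512 cm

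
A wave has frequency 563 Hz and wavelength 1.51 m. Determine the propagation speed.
v = fλ = 850.1 m/s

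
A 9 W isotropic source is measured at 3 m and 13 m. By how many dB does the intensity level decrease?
Δβ = 20·log₁₀(r₂/r₁) = 12.74 dB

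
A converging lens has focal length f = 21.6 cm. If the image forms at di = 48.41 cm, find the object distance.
1/do = 1/f − 1/di → do = 39 cm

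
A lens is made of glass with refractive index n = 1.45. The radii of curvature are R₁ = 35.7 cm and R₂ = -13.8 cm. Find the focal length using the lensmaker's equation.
1/f = (n − 1)(1/R₁ − 1/R₂) → f = 22.12 cm (converging lens)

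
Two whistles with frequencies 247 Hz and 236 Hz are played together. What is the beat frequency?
11 Hz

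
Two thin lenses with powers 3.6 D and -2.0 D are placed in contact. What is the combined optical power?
P_total = P₁ + P₂ = 1.6 D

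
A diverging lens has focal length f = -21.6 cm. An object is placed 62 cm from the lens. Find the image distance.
1/di = 1/f − 1/do → di = -16.02 cm (virtual image)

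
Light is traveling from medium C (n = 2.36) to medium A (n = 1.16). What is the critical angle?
θc = arcsin(n₂/n₁) = 29.44°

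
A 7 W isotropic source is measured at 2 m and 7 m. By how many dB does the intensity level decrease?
Δβ = 20·log₁₀(r₂/r₁) = 10.88 dB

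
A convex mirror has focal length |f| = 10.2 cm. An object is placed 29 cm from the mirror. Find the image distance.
f = −10.2 cm (convex); 1/di = 1/f − 1/do → di = -7.546 cm (virtual image, behind mirror)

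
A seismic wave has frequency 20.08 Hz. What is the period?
T = 1/f = 0.0498 s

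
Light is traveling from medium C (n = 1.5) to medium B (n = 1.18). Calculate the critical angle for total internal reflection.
θc = arcsin(n₂/n₁) = 51.88°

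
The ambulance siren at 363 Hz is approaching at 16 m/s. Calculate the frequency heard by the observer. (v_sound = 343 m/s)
f_obs = f·v/(v − v_s) = 380.8 Hz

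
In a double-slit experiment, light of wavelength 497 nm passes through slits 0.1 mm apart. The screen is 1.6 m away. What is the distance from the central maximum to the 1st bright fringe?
y = mλL/d = 7.952 mm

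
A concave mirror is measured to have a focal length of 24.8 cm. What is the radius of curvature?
R = 2|f| = 49.6 cm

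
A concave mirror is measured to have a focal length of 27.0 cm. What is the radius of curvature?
R = 2|f| = 54 cm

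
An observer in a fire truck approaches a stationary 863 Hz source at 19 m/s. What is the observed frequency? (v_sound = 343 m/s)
f_obs = f·(v + v_o)/v = 910.8 Hz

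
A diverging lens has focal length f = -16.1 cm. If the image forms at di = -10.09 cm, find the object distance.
1/do = 1/f − 1/di → do = 27.03 cm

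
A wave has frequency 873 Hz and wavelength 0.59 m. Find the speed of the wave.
v = fλ = 515.1 m/s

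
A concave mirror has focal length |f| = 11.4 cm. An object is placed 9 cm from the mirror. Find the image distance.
f = +11.4 cm (concave); 1/di = 1/f − 1/do → di = -42.75 cm (virtual image, behind mirror)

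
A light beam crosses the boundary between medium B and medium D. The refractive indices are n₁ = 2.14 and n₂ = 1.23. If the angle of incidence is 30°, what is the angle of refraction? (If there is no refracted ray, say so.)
sin θ₂ = (n₁/n₂)·sin θ₁ = 0.8699 → θ₂ = 60.45°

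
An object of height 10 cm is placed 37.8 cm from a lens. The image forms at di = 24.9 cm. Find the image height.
hi = (-di/do) × ho = -6.587 cm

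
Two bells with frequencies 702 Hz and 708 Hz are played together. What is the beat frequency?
6 Hz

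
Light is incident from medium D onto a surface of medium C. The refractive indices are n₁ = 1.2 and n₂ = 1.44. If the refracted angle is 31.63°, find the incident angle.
sin θ₁ = (n₂/n₁)·sin θ₂ → θ₁ = 39°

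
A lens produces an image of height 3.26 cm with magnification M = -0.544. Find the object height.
ho = |hi|/|M| = 5.993 cm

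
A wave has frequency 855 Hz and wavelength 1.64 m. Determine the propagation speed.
v = fλ = 1402 m/s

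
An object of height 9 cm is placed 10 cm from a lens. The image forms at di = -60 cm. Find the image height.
hi = (-di/do) × ho = 54 cm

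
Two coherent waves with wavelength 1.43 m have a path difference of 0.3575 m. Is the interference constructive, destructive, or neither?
neither (partial) — path difference = 0.25λ, neither a whole number of wavelengths nor an odd multiple of λ/2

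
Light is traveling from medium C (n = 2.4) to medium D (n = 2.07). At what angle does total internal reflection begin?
θc = arcsin(n₂/n₁) = 59.6°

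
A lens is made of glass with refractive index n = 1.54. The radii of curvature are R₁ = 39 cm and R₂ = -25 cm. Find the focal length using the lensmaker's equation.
1/f = (n − 1)(1/R₁ − 1/R₂) → f = 28.21 cm (converging lens)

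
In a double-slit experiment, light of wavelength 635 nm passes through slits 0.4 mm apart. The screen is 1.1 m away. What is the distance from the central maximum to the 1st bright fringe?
y = mλL/d = 1.746 mm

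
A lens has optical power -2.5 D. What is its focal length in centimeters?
f = 1/P = -40 cm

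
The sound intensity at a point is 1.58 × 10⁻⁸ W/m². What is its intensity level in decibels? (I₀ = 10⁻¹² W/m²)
β = 10·log₁₀(I/I₀) = 41.99 dB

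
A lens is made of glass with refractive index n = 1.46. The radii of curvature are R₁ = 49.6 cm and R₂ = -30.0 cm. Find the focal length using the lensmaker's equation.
1/f = (n − 1)(1/R₁ − 1/R₂) → f = 40.64 cm (converging lens)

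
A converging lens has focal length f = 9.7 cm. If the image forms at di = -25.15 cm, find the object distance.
1/do = 1/f − 1/di → do = 7 cm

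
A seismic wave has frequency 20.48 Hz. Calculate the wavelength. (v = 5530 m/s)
λ = v/f = 270 m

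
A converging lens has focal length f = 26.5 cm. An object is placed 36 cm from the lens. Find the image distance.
1/di = 1/f − 1/do → di = 100.4 cm (real image)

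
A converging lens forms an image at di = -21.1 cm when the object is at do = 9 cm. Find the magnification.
M = −di/do = 2.344 (upright image)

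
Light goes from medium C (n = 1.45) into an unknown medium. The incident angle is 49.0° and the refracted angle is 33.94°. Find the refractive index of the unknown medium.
n₂ = n₁·sin θ₁ / sin θ₂ = 1.96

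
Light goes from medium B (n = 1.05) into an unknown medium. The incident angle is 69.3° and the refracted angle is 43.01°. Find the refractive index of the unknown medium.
n₂ = n₁·sin θ₁ / sin θ₂ = 1.44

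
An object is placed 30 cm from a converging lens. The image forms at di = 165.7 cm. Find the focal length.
1/f = 1/do + 1/di → f = 25.4 cm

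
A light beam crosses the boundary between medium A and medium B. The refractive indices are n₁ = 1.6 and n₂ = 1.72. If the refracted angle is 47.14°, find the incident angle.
sin θ₁ = (n₂/n₁)·sin θ₂ → θ₁ = 52°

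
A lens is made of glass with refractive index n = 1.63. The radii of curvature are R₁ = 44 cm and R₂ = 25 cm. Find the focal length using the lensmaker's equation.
1/f = (n − 1)(1/R₁ − 1/R₂) → f = -91.9 cm (diverging lens)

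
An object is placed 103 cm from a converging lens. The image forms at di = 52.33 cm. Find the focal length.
1/f = 1/do + 1/di → f = 34.7 cm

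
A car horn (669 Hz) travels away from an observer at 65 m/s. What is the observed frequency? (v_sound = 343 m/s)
f_obs = f·v/(v + v_s) = 562.4 Hz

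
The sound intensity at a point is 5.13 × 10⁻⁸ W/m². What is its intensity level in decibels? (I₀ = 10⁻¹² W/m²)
β = 10·log₁₀(I/I₀) = 47.1 dB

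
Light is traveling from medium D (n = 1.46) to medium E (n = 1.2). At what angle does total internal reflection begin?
θc = arcsin(n₂/n₁) = 55.28°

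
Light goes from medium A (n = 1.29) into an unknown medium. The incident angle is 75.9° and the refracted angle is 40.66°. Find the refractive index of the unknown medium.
n₂ = n₁·sin θ₁ / sin θ₂ = 1.92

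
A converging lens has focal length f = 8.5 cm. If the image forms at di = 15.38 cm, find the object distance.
1/do = 1/f − 1/di → do = 19 cm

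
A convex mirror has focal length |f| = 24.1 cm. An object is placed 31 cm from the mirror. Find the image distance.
f = −24.1 cm (convex); 1/di = 1/f − 1/do → di = -13.56 cm (virtual image, behind mirror)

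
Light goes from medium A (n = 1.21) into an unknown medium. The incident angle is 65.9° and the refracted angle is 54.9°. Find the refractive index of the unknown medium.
n₂ = n₁·sin θ₁ / sin θ₂ = 1.35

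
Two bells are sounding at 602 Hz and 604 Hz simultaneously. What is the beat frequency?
2 Hz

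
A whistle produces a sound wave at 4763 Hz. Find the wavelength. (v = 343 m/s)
λ = v/f = 0.07201 m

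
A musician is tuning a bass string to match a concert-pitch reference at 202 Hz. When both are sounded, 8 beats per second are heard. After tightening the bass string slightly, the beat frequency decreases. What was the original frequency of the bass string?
194 Hz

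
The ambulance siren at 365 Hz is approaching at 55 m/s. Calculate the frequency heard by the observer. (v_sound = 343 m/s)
f_obs = f·v/(v − v_s) = 434.7 Hz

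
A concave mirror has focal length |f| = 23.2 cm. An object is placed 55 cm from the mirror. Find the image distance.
f = +23.2 cm (concave); 1/di = 1/f − 1/do → di = 40.13 cm (real image, in front of mirror)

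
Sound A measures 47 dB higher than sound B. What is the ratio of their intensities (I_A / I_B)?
I_A/I_B = 10^(Δβ/10) = 50120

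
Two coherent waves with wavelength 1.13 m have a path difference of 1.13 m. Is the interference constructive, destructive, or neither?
constructive — path difference = 1λ, a whole number of wavelengths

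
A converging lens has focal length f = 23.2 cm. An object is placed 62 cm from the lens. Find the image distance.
1/di = 1/f − 1/do → di = 37.07 cm (real image)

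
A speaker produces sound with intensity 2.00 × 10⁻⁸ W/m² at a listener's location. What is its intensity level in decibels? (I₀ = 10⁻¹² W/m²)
β = 10·log₁₀(I/I₀) = 43.01 dB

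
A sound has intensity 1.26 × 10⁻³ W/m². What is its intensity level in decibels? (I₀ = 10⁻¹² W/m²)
β = 10·log₁₀(I/I₀) = 91 dB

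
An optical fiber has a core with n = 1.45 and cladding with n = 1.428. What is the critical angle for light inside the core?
θc = arcsin(n_cladding/n_core) = 80.01°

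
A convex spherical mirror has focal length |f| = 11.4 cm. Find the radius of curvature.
R = 2|f| = 22.8 cm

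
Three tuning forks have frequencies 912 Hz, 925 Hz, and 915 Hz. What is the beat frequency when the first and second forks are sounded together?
13 Hz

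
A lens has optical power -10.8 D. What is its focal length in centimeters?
f = 1/P = -9.259 cm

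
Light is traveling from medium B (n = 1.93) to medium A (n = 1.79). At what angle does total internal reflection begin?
θc = arcsin(n₂/n₁) = 68.04°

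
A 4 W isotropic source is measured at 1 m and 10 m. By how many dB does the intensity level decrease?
Δβ = 20·log₁₀(r₂/r₁) = 20 dB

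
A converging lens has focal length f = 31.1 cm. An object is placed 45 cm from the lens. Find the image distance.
1/di = 1/f − 1/do → di = 100.7 cm (real image)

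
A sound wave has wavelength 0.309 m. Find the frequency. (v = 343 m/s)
f = v/λ = 1110 Hz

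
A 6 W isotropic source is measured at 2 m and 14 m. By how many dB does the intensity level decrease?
Δβ = 20·log₁₀(r₂/r₁) = 16.9 dB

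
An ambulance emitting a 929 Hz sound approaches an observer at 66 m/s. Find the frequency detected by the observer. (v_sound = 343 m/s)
f_obs = f·v/(v − v_s) = 1150 Hz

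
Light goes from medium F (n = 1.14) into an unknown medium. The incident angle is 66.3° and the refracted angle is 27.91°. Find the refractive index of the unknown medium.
n₂ = n₁·sin θ₁ / sin θ₂ = 2.23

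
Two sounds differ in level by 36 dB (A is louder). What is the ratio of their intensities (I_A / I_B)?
I_A/I_B = 10^(Δβ/10) = 3981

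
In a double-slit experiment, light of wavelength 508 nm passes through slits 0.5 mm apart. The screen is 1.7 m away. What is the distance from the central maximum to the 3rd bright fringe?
y = mλL/d = 5.182 mm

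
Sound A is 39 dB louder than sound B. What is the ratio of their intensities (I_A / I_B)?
I_A/I_B = 10^(Δβ/10) = 7943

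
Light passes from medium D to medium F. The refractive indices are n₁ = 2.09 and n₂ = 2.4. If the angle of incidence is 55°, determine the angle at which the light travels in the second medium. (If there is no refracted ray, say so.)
sin θ₂ = (n₁/n₂)·sin θ₁ = 0.7133 → θ₂ = 45.51°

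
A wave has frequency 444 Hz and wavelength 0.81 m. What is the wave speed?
v = fλ = 359.6 m/s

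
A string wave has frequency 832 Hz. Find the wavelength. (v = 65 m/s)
λ = v/f = 0.07812 m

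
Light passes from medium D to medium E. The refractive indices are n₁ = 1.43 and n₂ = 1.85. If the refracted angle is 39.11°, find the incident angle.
sin θ₁ = (n₂/n₁)·sin θ₂ → θ₁ = 54.69°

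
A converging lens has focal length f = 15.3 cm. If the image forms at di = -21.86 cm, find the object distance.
1/do = 1/f − 1/di → do = 9 cm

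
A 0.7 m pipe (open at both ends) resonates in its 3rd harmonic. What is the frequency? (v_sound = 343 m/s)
fₙ = nv/(2L) = 735 Hz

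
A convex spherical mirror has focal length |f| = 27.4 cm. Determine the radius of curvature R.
R = 2|f| = 54.8 cm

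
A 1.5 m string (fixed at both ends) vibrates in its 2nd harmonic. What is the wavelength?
λₙ = 2L/n = 1.5 m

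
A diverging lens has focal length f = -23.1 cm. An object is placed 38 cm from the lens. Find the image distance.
1/di = 1/f − 1/do → di = -14.37 cm (virtual image)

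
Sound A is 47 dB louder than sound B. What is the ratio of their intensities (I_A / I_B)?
I_A/I_B = 10^(Δβ/10) = 50120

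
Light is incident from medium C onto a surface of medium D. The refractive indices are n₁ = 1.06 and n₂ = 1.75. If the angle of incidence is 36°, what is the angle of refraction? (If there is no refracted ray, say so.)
sin θ₂ = (n₁/n₂)·sin θ₁ = 0.356 → θ₂ = 20.86°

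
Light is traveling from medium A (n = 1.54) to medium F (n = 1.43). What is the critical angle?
θc = arcsin(n₂/n₁) = 68.21°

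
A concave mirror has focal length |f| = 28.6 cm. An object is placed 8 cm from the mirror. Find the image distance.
f = +28.6 cm (concave); 1/di = 1/f − 1/do → di = -11.11 cm (virtual image, behind mirror)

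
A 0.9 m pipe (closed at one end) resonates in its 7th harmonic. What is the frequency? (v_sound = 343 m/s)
fₙ = nv/(4L) = 666.9 Hz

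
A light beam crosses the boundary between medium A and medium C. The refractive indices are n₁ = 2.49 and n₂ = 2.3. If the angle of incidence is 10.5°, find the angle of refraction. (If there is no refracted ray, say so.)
sin θ₂ = (n₁/n₂)·sin θ₁ = 0.1973 → θ₂ = 11.38°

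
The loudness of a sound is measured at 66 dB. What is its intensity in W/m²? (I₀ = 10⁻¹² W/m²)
I = I₀·10^(β/10) = 3.98 × 10⁻⁶ W/m²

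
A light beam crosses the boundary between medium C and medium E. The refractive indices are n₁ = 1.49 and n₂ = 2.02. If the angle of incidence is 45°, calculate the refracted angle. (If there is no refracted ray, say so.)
sin θ₂ = (n₁/n₂)·sin θ₁ = 0.5216 → θ₂ = 31.44°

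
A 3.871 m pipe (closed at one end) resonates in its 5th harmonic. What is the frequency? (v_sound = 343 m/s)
fₙ = nv/(4L) = 110.8 Hz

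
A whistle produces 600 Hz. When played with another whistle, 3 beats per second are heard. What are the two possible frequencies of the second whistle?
f₂ = 600 ± 3 Hz → 603 Hz or 597 Hz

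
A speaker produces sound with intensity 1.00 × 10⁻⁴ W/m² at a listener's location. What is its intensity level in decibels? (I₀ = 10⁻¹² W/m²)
β = 10·log₁₀(I/I₀) = 80 dB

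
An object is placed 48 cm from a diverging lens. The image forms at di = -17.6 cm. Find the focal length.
1/f = 1/do + 1/di → f = -27.79 cm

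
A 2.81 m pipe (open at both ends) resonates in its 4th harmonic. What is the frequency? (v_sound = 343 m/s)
fₙ = nv/(2L) = 244.1 Hz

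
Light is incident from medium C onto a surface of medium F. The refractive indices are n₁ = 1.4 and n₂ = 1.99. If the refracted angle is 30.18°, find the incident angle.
sin θ₁ = (n₂/n₁)·sin θ₂ → θ₁ = 45.61°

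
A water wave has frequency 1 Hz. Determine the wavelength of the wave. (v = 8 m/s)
λ = v/f = 8 m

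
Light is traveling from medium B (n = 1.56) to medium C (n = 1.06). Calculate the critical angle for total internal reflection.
θc = arcsin(n₂/n₁) = 42.8°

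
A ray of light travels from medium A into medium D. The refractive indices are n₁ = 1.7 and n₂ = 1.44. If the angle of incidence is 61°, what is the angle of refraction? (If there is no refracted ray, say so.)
sin θ₂ = (n₁/n₂)·sin θ₁ = 1.033 > 1, so there is no refracted ray — the light undergoes total internal reflection.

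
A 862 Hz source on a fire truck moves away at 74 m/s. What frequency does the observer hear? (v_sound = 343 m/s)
f_obs = f·v/(v + v_s) = 709 Hz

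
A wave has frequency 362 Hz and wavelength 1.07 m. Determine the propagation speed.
v = fλ = 387.3 m/s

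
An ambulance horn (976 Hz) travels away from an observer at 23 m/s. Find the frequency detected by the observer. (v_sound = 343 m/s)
f_obs = f·v/(v + v_s) = 914.7 Hz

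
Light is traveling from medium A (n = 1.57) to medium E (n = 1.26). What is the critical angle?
θc = arcsin(n₂/n₁) = 53.37°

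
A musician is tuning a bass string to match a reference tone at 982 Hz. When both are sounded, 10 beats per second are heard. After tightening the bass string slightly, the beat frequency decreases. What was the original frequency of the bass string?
972 Hz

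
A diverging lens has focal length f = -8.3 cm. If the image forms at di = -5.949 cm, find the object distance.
1/do = 1/f − 1/di → do = 21 cm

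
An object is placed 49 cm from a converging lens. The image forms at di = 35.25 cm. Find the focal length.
1/f = 1/do + 1/di → f = 20.5 cm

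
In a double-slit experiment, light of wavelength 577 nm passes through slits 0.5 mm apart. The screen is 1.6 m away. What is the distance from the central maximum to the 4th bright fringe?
y = mλL/d = 7.386 mm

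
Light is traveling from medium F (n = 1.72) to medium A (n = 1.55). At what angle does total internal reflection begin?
θc = arcsin(n₂/n₁) = 64.31°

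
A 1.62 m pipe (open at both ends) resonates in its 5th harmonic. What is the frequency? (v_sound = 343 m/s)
fₙ = nv/(2L) = 529.3 Hz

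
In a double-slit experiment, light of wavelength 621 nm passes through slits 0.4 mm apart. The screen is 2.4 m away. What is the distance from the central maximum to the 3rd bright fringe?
y = mλL/d = 11.18 mm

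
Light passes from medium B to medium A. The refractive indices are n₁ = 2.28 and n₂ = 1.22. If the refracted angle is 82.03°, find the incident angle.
sin θ₁ = (n₂/n₁)·sin θ₂ → θ₁ = 32°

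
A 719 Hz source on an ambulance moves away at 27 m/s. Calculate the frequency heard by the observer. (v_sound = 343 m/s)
f_obs = f·v/(v + v_s) = 666.5 Hz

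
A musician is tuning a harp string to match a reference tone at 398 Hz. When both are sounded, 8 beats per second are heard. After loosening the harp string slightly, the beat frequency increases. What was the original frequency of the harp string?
390 Hz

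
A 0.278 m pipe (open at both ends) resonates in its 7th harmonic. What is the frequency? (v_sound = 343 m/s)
fₙ = nv/(2L) = 4318 Hz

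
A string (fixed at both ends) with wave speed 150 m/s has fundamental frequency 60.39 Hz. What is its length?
L = v/(2f₁) = 1.242 m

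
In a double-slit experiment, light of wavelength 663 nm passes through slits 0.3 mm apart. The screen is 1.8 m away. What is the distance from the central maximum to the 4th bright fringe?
y = mλL/d = 15.91 mm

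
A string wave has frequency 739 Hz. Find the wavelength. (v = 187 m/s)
λ = v/f = 0.253 m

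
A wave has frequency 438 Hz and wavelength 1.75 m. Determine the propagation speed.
v = fλ = 766.5 m/s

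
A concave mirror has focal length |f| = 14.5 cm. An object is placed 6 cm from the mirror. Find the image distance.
f = +14.5 cm (concave); 1/di = 1/f − 1/do → di = -10.24 cm (virtual image, behind mirror)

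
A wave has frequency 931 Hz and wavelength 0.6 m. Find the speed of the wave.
v = fλ = 558.6 m/s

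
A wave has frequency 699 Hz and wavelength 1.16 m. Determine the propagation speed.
v = fλ = 810.8 m/s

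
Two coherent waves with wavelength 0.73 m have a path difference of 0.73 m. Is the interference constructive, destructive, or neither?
constructive — path difference = 1λ, a whole number of wavelengths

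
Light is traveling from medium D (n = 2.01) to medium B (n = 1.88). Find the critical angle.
θc = arcsin(n₂/n₁) = 69.28°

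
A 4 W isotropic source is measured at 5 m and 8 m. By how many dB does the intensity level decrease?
Δβ = 20·log₁₀(r₂/r₁) = 4.082 dB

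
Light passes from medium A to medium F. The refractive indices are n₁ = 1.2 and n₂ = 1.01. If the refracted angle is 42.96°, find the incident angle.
sin θ₁ = (n₂/n₁)·sin θ₂ → θ₁ = 35°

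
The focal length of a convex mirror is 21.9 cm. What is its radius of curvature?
R = 2|f| = 43.8 cm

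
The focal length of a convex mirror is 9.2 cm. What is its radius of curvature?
R = 2|f| = 18.4 cm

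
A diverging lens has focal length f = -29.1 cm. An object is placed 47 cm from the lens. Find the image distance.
1/di = 1/f − 1/do → di = -17.97 cm (virtual image)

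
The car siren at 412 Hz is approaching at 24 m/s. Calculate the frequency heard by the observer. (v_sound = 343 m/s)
f_obs = f·v/(v − v_s) = 443 Hz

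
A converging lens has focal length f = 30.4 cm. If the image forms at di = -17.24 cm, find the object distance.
1/do = 1/f − 1/di → do = 11 cm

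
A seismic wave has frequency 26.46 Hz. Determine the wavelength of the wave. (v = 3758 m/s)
λ = v/f = 142 m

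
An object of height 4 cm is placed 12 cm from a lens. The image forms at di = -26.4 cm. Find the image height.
hi = (-di/do) × ho = 8.8 cm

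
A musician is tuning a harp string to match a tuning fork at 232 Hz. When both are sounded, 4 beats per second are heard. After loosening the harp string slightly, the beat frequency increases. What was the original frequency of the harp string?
228 Hz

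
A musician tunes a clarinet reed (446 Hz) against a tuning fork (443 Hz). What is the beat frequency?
3 Hz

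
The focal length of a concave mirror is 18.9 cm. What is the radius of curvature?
R = 2|f| = 37.8 cm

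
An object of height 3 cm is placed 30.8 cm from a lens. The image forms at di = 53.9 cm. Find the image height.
hi = (-di/do) × ho = -5.25 cm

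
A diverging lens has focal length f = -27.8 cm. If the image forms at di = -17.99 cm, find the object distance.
1/do = 1/f − 1/di → do = 50.98 cm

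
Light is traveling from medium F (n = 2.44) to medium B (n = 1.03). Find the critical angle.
θc = arcsin(n₂/n₁) = 24.97°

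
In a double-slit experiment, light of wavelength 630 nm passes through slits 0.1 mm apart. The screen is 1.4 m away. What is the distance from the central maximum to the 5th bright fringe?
y = mλL/d = 44.1 mm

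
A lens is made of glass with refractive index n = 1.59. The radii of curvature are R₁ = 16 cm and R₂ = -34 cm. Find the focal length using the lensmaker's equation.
1/f = (n − 1)(1/R₁ − 1/R₂) → f = 18.44 cm (converging lens)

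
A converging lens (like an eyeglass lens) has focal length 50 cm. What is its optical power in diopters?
P = 1/f = 2 D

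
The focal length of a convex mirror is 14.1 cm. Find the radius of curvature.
R = 2|f| = 28.2 cm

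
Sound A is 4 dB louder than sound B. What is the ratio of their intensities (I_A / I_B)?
I_A/I_B = 10^(Δβ/10) = 2.512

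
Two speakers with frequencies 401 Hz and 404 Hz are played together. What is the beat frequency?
3 Hz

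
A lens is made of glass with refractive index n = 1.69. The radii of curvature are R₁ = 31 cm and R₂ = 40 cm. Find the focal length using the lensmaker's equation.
1/f = (n − 1)(1/R₁ − 1/R₂) → f = 199.7 cm (converging lens)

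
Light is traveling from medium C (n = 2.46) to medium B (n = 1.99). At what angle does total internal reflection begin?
θc = arcsin(n₂/n₁) = 53.99°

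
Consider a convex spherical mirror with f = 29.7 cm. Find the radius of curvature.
R = 2|f| = 59.4 cm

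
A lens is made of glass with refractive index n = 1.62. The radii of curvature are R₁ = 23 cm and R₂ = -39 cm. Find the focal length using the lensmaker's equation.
1/f = (n − 1)(1/R₁ − 1/R₂) → f = 23.34 cm (converging lens)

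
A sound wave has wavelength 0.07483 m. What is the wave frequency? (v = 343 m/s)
f = v/λ = 4584 Hz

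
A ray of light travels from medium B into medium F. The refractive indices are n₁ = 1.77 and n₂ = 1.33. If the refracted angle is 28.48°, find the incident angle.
sin θ₁ = (n₂/n₁)·sin θ₂ → θ₁ = 21°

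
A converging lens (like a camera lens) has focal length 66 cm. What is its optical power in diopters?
P = 1/f = 1.515 D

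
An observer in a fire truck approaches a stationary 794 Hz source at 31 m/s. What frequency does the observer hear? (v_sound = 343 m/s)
f_obs = f·(v + v_o)/v = 865.8 Hz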